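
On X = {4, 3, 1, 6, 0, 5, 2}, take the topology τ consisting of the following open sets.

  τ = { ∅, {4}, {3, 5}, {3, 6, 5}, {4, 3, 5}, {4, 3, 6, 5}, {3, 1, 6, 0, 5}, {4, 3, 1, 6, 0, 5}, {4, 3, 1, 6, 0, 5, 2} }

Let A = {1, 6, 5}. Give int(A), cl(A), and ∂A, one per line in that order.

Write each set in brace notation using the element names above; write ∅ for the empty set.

open subsets of A: ∅; so int(A) = ∅
closure: X∖int(X∖A) = X∖{4} = {3, 1, 6, 0, 5, 2}
∂A = {3, 1, 6, 0, 5, 2} minus ∅ = {3, 1, 6, 0, 5, 2}

int(A) = ∅
cl(A)  = {3, 1, 6, 0, 5, 2}
∂A     = {3, 1, 6, 0, 5, 2}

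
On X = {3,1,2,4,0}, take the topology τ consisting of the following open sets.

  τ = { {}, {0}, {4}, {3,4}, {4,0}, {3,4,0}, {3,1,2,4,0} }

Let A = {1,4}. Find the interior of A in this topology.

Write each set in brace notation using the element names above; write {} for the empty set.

opens ⊆ A: {}, {4}; union → int = {4}

{4}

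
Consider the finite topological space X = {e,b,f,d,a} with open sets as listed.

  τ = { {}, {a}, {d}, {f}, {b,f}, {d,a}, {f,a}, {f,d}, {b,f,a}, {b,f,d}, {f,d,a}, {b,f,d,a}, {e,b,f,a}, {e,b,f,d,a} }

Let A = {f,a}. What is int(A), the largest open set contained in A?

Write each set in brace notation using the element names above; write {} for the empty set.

{f,a}

interior: largest open inside A is {f,a} (from {}, {f}, {a}, {f,a})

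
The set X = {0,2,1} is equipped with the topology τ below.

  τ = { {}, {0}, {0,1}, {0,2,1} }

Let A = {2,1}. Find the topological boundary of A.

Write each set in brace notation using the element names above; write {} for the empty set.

{2,1}

open subsets of A: {}; so int(A) = {}
closure: X∖int(X∖A) = X∖{0} = {2,1}
∂A = {2,1} minus {} = {2,1}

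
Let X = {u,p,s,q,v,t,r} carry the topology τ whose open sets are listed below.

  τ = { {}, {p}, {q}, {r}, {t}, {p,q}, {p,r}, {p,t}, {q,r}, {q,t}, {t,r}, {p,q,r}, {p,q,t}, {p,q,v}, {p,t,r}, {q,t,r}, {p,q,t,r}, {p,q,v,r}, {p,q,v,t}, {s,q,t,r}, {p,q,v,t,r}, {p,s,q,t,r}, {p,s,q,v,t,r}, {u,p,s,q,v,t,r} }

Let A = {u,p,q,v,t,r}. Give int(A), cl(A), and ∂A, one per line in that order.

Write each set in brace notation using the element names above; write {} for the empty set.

opens ⊆ A: {}, {t}, {p}, {q}, {r}, {q,r}, {p,q}, {q,t}, {p,t}, {p,r}, {t,r}, {q,t,r}, {p,q,v}, {p,t,r}, {p,q,t}, {p,q,r}, {p,q,t,r}, {p,q,v,t}, {p,q,v,r}, {p,q,v,t,r}; union → int = {p,q,v,t,r}
complement {s}; its interior {}; cl(A) = X∖{} = {u,p,s,q,v,t,r}
boundary = {u,p,s,q,v,t,r} ∖ {p,q,v,t,r} = {u,s}

int(A) = {p,q,v,t,r}
cl(A)  = {u,p,s,q,v,t,r}
∂A     = {u,s}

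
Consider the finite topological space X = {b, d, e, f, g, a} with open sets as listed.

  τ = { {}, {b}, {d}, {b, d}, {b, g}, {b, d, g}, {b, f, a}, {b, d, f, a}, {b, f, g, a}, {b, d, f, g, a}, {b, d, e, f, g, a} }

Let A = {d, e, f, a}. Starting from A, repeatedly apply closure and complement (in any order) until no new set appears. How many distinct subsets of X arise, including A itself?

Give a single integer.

6

closure: X∖int(X∖A) = X∖{b, g} = {d, e, f, a}
Let k=closure and c=complement:
  1. A     = {d, e, f, a}
  2. cA    = {b, g}
  3. kcA   = {b, e, f, g, a}
  4. ckcA  = {d}
  5. kckcA = {d, e}
  6. ckckcA = {b, f, g, a}
— saturated at 6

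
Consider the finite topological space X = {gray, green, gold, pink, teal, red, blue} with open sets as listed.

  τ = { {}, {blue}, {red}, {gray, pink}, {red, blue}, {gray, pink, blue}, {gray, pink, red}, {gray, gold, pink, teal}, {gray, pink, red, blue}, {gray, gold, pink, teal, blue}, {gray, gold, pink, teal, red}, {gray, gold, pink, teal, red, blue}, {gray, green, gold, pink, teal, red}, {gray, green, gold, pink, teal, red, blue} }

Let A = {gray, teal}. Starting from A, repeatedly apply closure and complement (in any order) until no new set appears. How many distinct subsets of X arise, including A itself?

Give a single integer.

X∖A={green, gold, pink, red, blue}, int(X∖A)={red, blue}, hence cl(A)={gray, green, gold, pink, teal}
Orbit (k=closure, c=complement):
  1. A     = {gray, teal}
  2. kA    = {gray, green, gold, pink, teal}
  3. cA    = {green, gold, pink, red, blue}
  4. ckA   = {red, blue}
  5. kcA   = {gray, green, gold, pink, teal, red, blue}
  6. kckA  = {green, red, blue}
  7. ckcA  = {}
  8. ckckA = {gray, gold, pink, teal}
(closed under both — stop)

8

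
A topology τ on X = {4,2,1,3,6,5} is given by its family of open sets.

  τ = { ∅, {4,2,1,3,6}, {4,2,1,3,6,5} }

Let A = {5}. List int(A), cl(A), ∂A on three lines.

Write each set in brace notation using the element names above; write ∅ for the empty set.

int(A) = ∅
cl(A)  = {5}
∂A     = {5}

opens ⊆ A: ∅; union → int = ∅
complement {4,2,1,3,6}; its interior {4,2,1,3,6}; cl(A) = X∖{4,2,1,3,6} = {5}
boundary = {5} ∖ ∅ = {5}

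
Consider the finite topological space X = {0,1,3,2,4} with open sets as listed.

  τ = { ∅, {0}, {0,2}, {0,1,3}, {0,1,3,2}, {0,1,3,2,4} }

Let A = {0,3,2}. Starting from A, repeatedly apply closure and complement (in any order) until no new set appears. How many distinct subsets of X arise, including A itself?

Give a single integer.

6

complement {1,4}; its interior ∅; cl(A) = X∖∅ = {0,1,3,2,4}
With k = closure, c = complement:
  1. A     = {0,3,2}
  2. kA    = {0,1,3,2,4}
  3. cA    = {1,4}
  4. ckA   = ∅
  5. kcA   = {1,3,4}
  6. ckcA  = {0,2}
k, c of each give nothing new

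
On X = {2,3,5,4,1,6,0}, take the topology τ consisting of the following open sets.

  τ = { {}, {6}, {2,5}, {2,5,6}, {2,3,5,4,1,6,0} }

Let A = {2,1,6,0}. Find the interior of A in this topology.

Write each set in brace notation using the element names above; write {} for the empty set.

U open, U⊆A: {}, {6}. int(A) = ⋃ = {6}

{6}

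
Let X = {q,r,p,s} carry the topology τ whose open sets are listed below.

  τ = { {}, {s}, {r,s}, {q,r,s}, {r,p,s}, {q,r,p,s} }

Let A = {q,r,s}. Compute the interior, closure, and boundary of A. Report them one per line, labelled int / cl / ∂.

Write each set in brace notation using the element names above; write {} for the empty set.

int(A) = {q,r,s}
cl(A)  = {q,r,p,s}
∂A     = {p}

interior: largest open inside A is {q,r,s} (from {}, {s}, {r,s}, {q,r,s})
cl via duality: int({p}) = {}, so X∖{} = {q,r,p,s}
cl∖int = {p}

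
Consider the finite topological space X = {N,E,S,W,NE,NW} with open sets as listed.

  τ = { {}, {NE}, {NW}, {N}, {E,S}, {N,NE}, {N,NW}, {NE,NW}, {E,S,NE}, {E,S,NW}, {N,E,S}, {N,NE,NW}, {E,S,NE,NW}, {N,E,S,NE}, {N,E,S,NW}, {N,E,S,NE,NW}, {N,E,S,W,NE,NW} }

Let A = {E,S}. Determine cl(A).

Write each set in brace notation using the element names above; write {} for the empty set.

{E,S,W}

closure: X∖int(X∖A) = X∖{N,NE,NW} = {E,S,W}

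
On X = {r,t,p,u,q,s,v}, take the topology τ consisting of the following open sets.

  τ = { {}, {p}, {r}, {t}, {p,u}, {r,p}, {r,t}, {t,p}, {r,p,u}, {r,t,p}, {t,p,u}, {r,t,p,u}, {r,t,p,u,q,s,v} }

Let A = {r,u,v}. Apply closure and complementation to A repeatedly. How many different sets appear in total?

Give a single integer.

X∖A={t,p,q,s}, int(X∖A)={t,p}, hence cl(A)={r,u,q,s,v}
Orbit (k=closure, c=complement):
  1. A     = {r,u,v}
  2. kA    = {r,u,q,s,v}
  3. cA    = {t,p,q,s}
  4. ckA   = {t,p}
  5. kcA   = {t,p,u,q,s,v}
  6. ckcA  = {r}
  7. kckcA = {r,q,s,v}
  8. ckckcA = {t,p,u}
(closed under both — stop)

8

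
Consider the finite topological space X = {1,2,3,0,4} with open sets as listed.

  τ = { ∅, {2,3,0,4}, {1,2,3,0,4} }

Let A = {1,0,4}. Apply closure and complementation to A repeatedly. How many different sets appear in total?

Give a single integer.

4

closure: X∖int(X∖A) = X∖∅ = {1,2,3,0,4}
Let k=closure and c=complement:
  1. A     = {1,0,4}
  2. kA    = {1,2,3,0,4}
  3. cA    = {2,3}
  4. ckA   = ∅
— saturated at 4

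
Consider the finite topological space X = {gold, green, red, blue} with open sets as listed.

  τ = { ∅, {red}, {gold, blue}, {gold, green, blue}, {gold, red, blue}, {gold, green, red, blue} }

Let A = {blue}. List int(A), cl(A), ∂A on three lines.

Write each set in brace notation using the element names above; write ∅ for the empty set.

interior: largest open inside A is ∅ (from ∅)
cl via duality: int({gold, green, red}) = {red}, so X∖{red} = {gold, green, blue}
cl∖int = {gold, green, blue}

int(A) = ∅
cl(A)  = {gold, green, blue}
∂A     = {gold, green, blue}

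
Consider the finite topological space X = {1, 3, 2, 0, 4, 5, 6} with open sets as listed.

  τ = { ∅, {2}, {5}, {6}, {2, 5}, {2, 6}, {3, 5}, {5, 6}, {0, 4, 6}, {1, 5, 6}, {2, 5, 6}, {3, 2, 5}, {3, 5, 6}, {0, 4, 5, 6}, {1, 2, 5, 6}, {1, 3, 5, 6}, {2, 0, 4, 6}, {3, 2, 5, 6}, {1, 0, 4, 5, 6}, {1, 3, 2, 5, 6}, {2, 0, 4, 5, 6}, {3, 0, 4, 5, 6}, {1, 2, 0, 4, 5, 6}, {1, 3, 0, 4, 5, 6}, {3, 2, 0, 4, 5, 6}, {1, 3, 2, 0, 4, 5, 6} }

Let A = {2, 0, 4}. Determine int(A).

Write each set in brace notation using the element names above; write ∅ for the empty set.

open subsets of A: ∅, {2}; so int(A) = {2}

{2}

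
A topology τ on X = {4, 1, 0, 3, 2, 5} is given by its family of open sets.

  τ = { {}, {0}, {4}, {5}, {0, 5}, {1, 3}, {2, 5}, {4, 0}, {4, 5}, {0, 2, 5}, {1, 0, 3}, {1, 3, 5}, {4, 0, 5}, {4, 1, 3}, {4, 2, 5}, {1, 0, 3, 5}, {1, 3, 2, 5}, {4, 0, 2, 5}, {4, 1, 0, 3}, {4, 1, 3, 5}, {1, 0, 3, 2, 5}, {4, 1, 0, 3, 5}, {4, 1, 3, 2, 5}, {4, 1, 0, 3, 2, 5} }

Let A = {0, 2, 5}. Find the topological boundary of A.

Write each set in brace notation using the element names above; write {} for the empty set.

opens ⊆ A: {}, {0}, {5}, {2, 5}, {0, 5}, {0, 2, 5}; union → int = {0, 2, 5}
complement {4, 1, 3}; its interior {4, 1, 3}; cl(A) = X∖{4, 1, 3} = {0, 2, 5}
boundary = {0, 2, 5} ∖ {0, 2, 5} = {}

{}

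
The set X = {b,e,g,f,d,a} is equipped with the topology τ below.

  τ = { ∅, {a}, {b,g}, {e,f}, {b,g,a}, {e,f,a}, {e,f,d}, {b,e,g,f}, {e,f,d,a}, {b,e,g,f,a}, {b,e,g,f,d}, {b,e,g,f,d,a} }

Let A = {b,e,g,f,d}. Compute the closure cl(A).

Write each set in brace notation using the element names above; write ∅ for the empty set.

X∖A={a}, int(X∖A)={a}, hence cl(A)={b,e,g,f,d}

{b,e,g,f,d}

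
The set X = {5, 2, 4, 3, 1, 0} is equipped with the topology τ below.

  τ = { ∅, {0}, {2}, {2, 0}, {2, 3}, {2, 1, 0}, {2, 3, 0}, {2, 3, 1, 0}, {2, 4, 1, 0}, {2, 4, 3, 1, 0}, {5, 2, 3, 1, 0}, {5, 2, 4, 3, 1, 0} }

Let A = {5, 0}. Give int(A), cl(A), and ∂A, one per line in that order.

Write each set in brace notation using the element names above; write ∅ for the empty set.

interior: largest open inside A is {0} (from ∅, {0})
cl via duality: int({2, 4, 3, 1}) = {2, 3}, so X∖{2, 3} = {5, 4, 1, 0}
cl∖int = {5, 4, 1}

int(A) = {0}
cl(A)  = {5, 4, 1, 0}
∂A     = {5, 4, 1}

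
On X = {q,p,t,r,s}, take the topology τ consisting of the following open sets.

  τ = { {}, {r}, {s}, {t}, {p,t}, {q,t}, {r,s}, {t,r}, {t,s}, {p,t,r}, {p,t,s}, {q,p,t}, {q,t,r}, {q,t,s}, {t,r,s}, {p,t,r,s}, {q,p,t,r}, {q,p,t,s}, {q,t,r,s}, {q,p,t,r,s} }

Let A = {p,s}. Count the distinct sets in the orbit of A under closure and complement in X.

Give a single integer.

4

cl via duality: int({q,t,r}) = {q,t,r}, so X∖{q,t,r} = {p,s}
Write k for closure, c for complement:
  1. A     = {p,s}
  2. cA    = {q,t,r}
  3. kcA   = {q,p,t,r}
  4. ckcA  = {s}
applying k or c yields no new set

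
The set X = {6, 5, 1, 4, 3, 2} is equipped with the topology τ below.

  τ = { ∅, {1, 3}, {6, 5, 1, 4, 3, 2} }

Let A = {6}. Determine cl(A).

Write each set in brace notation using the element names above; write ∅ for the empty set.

{6, 5, 4, 2}

X∖A={5, 1, 4, 3, 2}, int(X∖A)={1, 3}, hence cl(A)={6, 5, 4, 2}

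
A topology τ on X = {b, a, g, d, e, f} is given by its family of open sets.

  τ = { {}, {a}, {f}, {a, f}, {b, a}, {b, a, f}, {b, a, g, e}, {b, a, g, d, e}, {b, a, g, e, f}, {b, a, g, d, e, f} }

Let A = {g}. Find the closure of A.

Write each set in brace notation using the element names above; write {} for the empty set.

closure: X∖int(X∖A) = X∖{b, a, f} = {g, d, e}

{g, d, e}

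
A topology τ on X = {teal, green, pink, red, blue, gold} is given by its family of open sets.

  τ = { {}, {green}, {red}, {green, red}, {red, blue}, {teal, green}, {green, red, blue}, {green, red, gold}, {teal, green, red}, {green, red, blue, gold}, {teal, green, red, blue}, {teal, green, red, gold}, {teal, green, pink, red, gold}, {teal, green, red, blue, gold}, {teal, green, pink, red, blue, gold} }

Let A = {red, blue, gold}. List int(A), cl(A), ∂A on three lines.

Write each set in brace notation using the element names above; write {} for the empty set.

int(A) = {red, blue}
cl(A)  = {pink, red, blue, gold}
∂A     = {pink, gold}

open subsets of A: {}, {red}, {red, blue}; so int(A) = {red, blue}
closure: X∖int(X∖A) = X∖{teal, green} = {pink, red, blue, gold}
∂A = {pink, red, blue, gold} minus {red, blue} = {pink, gold}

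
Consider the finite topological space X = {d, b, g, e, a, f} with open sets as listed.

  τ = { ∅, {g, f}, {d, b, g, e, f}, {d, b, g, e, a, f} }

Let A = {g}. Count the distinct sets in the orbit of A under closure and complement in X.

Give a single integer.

4

X∖A={d, b, e, a, f}, int(X∖A)=∅, hence cl(A)={d, b, g, e, a, f}
Orbit (k=closure, c=complement):
  1. A     = {g}
  2. kA    = {d, b, g, e, a, f}
  3. cA    = {d, b, e, a, f}
  4. ckA   = ∅
(closed under both — stop)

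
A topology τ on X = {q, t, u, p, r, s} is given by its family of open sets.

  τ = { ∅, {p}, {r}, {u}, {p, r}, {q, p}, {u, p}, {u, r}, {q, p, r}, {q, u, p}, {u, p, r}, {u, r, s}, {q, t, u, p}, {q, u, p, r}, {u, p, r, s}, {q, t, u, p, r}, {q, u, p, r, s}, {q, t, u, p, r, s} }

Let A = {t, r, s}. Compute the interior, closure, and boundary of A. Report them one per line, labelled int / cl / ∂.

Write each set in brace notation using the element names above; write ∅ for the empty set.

interior: largest open inside A is {r} (from ∅, {r})
cl via duality: int({q, u, p}) = {q, u, p}, so X∖{q, u, p} = {t, r, s}
cl∖int = {t, s}

int(A) = {r}
cl(A)  = {t, r, s}
∂A     = {t, s}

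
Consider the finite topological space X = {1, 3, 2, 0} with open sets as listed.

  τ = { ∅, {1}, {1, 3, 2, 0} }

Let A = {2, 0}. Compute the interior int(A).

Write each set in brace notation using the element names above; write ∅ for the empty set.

opens ⊆ A: ∅; union → int = ∅

∅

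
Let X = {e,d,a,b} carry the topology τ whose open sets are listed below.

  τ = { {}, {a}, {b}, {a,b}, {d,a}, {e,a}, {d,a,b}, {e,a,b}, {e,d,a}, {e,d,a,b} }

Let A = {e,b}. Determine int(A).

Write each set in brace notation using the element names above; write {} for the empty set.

{b}

open subsets of A: {}, {b}; so int(A) = {b}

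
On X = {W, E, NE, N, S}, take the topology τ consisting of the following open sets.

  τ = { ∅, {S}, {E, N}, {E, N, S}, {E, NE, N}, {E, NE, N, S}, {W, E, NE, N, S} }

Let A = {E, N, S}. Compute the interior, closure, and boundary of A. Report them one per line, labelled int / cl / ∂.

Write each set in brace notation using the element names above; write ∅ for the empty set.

int(A) = {E, N, S}
cl(A)  = {W, E, NE, N, S}
∂A     = {W, NE}

opens ⊆ A: ∅, {S}, {E, N}, {E, N, S}; union → int = {E, N, S}
complement {W, NE}; its interior ∅; cl(A) = X∖∅ = {W, E, NE, N, S}
boundary = {W, E, NE, N, S} ∖ {E, N, S} = {W, NE}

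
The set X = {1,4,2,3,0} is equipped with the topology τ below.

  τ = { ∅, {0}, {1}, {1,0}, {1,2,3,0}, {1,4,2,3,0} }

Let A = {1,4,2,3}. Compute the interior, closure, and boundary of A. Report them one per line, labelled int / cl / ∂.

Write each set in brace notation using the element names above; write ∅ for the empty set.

int(A) = {1}
cl(A)  = {1,4,2,3}
∂A     = {4,2,3}

interior: largest open inside A is {1} (from ∅, {1})
cl via duality: int({0}) = {0}, so X∖{0} = {1,4,2,3}
cl∖int = {4,2,3}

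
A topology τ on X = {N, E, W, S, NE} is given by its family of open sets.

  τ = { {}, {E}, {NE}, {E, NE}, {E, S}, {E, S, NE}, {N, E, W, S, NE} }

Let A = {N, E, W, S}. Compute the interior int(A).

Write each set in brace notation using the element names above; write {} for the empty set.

interior: largest open inside A is {E, S} (from {}, {E}, {E, S})

{E, S}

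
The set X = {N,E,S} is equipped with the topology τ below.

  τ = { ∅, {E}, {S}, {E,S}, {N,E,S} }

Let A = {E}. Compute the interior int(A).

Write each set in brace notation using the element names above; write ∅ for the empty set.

U open, U⊆A: ∅, {E}. int(A) = ⋃ = {E}

{E}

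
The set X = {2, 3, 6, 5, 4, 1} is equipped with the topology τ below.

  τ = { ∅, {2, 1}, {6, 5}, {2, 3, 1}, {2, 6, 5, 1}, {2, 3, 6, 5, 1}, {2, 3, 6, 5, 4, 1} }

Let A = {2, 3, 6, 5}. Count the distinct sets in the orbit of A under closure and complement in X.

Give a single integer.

8

closure: X∖int(X∖A) = X∖∅ = {2, 3, 6, 5, 4, 1}
Let k=closure and c=complement:
  1. A     = {2, 3, 6, 5}
  2. kA    = {2, 3, 6, 5, 4, 1}
  3. cA    = {4, 1}
  4. ckA   = ∅
  5. kcA   = {2, 3, 4, 1}
  6. ckcA  = {6, 5}
  7. kckcA = {6, 5, 4}
  8. ckckcA = {2, 3, 1}
— saturated at 8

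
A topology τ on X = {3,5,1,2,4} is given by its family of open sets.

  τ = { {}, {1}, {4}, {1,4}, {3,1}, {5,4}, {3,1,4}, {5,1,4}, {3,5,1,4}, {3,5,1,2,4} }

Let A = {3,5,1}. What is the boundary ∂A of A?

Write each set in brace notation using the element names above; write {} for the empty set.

U open, U⊆A: {}, {1}, {3,1}. int(A) = ⋃ = {3,1}
X∖A={2,4}, int(X∖A)={4}, hence cl(A)={3,5,1,2}
∂A: remove int from cl → {5,2}

{5,2}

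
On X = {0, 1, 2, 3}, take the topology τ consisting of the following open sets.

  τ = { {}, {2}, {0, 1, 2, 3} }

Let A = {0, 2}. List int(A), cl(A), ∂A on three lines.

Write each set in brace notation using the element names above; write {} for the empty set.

int(A) = {2}
cl(A)  = {0, 1, 2, 3}
∂A     = {0, 1, 3}

interior: largest open inside A is {2} (from {}, {2})
cl via duality: int({1, 3}) = {}, so X∖{} = {0, 1, 2, 3}
cl∖int = {0, 1, 3}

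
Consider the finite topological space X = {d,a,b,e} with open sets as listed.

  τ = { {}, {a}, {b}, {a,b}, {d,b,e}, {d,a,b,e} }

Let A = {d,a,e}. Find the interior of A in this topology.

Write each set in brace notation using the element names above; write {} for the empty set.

{a}

U open, U⊆A: {}, {a}. int(A) = ⋃ = {a}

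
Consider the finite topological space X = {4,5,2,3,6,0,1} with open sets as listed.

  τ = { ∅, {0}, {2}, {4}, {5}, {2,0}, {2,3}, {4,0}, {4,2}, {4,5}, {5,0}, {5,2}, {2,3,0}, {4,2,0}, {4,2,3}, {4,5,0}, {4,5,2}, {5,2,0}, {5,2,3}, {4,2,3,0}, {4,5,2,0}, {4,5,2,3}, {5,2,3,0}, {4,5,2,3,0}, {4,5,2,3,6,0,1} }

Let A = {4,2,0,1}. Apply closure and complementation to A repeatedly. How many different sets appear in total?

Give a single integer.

8

cl via duality: int({5,3,6}) = {5}, so X∖{5} = {4,2,3,6,0,1}
Write k for closure, c for complement:
  1. A     = {4,2,0,1}
  2. kA    = {4,2,3,6,0,1}
  3. cA    = {5,3,6}
  4. ckA   = {5}
  5. kcA   = {5,3,6,1}
  6. kckA  = {5,6,1}
  7. ckcA  = {4,2,0}
  8. ckckA = {4,2,3,0}
applying k or c yields no new set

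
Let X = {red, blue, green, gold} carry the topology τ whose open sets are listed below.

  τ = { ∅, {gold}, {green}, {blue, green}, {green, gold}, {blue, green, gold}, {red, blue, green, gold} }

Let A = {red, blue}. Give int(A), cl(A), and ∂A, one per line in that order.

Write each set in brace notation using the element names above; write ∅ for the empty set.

int(A) = ∅
cl(A)  = {red, blue}
∂A     = {red, blue}

U open, U⊆A: ∅. int(A) = ⋃ = ∅
X∖A={green, gold}, int(X∖A)={green, gold}, hence cl(A)={red, blue}
∂A: remove int from cl → {red, blue}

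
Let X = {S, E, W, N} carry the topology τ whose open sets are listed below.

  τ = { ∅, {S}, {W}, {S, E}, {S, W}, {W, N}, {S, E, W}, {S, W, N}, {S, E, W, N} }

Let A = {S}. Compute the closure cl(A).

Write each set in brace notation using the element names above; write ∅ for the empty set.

cl via duality: int({E, W, N}) = {W, N}, so X∖{W, N} = {S, E}

{S, E}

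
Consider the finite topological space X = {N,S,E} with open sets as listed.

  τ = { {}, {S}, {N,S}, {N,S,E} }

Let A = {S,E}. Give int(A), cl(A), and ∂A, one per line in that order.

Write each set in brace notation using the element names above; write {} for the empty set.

opens ⊆ A: {}, {S}; union → int = {S}
complement {N}; its interior {}; cl(A) = X∖{} = {N,S,E}
boundary = {N,S,E} ∖ {S} = {N,E}

int(A) = {S}
cl(A)  = {N,S,E}
∂A     = {N,E}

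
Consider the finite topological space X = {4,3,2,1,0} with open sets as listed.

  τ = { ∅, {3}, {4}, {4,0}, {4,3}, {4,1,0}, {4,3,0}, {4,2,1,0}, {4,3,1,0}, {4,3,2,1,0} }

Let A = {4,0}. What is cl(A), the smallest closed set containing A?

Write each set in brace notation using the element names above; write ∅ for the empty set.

X∖A={3,2,1}, int(X∖A)={3}, hence cl(A)={4,2,1,0}

{4,2,1,0}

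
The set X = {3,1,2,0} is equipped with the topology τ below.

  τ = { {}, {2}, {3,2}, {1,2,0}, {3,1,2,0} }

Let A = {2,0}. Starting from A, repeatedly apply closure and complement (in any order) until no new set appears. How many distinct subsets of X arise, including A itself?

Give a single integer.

6

closure: X∖int(X∖A) = X∖{} = {3,1,2,0}
Let k=closure and c=complement:
  1. A     = {2,0}
  2. kA    = {3,1,2,0}
  3. cA    = {3,1}
  4. ckA   = {}
  5. kcA   = {3,1,0}
  6. ckcA  = {2}
— saturated at 6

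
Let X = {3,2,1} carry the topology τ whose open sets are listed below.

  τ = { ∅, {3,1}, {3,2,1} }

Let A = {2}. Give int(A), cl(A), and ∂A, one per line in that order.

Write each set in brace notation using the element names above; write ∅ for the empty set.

int(A) = ∅
cl(A)  = {2}
∂A     = {2}

U open, U⊆A: ∅. int(A) = ⋃ = ∅
X∖A={3,1}, int(X∖A)={3,1}, hence cl(A)={2}
∂A: remove int from cl → {2}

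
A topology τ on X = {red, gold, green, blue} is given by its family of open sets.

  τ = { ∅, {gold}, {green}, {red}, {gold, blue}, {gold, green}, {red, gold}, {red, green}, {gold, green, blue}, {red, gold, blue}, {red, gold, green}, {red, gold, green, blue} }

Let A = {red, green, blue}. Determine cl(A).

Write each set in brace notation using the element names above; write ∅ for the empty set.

{red, green, blue}

complement {gold}; its interior {gold}; cl(A) = X∖{gold} = {red, green, blue}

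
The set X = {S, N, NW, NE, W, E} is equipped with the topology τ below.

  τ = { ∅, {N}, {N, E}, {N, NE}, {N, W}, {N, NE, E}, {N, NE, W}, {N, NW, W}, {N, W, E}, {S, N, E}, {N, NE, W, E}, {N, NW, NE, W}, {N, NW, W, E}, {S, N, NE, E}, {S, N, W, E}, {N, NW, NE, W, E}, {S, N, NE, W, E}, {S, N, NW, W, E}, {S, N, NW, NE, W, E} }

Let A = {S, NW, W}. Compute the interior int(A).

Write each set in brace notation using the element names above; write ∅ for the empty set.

U open, U⊆A: ∅. int(A) = ⋃ = ∅

∅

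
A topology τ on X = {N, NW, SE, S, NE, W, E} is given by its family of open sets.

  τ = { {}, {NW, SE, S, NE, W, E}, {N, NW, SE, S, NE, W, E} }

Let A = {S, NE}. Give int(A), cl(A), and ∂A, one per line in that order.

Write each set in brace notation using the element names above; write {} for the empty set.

opens ⊆ A: {}; union → int = {}
complement {N, NW, SE, W, E}; its interior {}; cl(A) = X∖{} = {N, NW, SE, S, NE, W, E}
boundary = {N, NW, SE, S, NE, W, E} ∖ {} = {N, NW, SE, S, NE, W, E}

int(A) = {}
cl(A)  = {N, NW, SE, S, NE, W, E}
∂A     = {N, NW, SE, S, NE, W, E}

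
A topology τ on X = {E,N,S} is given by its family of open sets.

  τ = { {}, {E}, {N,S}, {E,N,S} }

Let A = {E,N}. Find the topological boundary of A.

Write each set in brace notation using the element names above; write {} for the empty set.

open subsets of A: {}, {E}; so int(A) = {E}
closure: X∖int(X∖A) = X∖{} = {E,N,S}
∂A = {E,N,S} minus {E} = {N,S}

{N,S}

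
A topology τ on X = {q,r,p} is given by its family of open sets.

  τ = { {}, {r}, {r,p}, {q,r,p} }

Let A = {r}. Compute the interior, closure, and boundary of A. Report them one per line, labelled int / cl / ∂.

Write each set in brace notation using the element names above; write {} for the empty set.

U open, U⊆A: {}, {r}. int(A) = ⋃ = {r}
X∖A={q,p}, int(X∖A)={}, hence cl(A)={q,r,p}
∂A: remove int from cl → {q,p}

int(A) = {r}
cl(A)  = {q,r,p}
∂A     = {q,p}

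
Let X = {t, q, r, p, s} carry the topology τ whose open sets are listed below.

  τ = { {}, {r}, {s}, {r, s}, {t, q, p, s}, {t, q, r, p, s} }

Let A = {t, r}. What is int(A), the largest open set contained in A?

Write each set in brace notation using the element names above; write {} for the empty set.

{r}

interior: largest open inside A is {r} (from {}, {r})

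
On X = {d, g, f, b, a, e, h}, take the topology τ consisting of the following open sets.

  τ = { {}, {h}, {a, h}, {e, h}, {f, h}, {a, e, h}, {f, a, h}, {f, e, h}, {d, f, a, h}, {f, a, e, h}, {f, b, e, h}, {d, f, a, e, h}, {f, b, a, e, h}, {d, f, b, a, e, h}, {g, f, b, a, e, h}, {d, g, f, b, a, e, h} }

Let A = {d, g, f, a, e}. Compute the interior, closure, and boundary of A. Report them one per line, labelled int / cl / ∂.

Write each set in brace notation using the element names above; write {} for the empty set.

int(A) = {}
cl(A)  = {d, g, f, b, a, e}
∂A     = {d, g, f, b, a, e}

U open, U⊆A: {}. int(A) = ⋃ = {}
X∖A={b, h}, int(X∖A)={h}, hence cl(A)={d, g, f, b, a, e}
∂A: remove int from cl → {d, g, f, b, a, e}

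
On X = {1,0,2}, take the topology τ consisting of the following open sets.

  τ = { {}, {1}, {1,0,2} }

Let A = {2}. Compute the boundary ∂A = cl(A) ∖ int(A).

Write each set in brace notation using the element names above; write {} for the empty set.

{0,2}

U open, U⊆A: {}. int(A) = ⋃ = {}
X∖A={1,0}, int(X∖A)={1}, hence cl(A)={0,2}
∂A: remove int from cl → {0,2}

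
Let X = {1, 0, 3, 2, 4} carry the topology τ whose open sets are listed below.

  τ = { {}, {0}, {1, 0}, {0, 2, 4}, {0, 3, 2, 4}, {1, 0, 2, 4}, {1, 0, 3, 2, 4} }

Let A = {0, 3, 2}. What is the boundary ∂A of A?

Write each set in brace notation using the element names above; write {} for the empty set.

interior: largest open inside A is {0} (from {}, {0})
cl via duality: int({1, 4}) = {}, so X∖{} = {1, 0, 3, 2, 4}
cl∖int = {1, 3, 2, 4}

{1, 3, 2, 4}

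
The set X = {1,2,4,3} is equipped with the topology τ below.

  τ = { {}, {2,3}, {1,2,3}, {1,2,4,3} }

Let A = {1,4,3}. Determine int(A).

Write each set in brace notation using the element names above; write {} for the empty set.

interior: largest open inside A is {} (from {})

{}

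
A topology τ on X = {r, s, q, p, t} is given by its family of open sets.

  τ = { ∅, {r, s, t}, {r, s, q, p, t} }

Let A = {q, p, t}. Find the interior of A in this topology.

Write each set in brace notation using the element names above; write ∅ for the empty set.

∅

opens ⊆ A: ∅; union → int = ∅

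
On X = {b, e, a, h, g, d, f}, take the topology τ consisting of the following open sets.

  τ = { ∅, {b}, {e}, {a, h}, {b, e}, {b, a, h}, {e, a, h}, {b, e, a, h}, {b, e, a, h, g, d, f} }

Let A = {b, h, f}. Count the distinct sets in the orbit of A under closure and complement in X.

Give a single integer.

closure: X∖int(X∖A) = X∖{e} = {b, a, h, g, d, f}
Let k=closure and c=complement:
  1. A     = {b, h, f}
  2. kA    = {b, a, h, g, d, f}
  3. cA    = {e, a, g, d}
  4. ckA   = {e}
  5. kcA   = {e, a, h, g, d, f}
  6. kckA  = {e, g, d, f}
  7. ckcA  = {b}
  8. ckckA = {b, a, h}
  9. kckcA = {b, g, d, f}
  10. ckckcA = {e, a, h}
— saturated at 10

10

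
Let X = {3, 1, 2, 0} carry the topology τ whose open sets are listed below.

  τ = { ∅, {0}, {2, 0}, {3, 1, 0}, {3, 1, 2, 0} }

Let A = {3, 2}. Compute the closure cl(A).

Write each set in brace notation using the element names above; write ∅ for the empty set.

{3, 1, 2}

cl via duality: int({1, 0}) = {0}, so X∖{0} = {3, 1, 2}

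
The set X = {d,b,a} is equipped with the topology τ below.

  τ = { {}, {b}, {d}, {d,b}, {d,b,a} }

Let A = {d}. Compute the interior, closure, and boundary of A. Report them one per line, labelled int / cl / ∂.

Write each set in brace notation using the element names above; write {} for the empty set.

open subsets of A: {}, {d}; so int(A) = {d}
closure: X∖int(X∖A) = X∖{b} = {d,a}
∂A = {d,a} minus {d} = {a}

int(A) = {d}
cl(A)  = {d,a}
∂A     = {a}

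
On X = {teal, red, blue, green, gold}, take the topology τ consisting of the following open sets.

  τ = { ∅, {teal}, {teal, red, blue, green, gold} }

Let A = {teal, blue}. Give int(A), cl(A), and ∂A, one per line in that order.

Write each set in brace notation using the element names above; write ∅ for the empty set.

int(A) = {teal}
cl(A)  = {teal, red, blue, green, gold}
∂A     = {red, blue, green, gold}

open subsets of A: ∅, {teal}; so int(A) = {teal}
closure: X∖int(X∖A) = X∖∅ = {teal, red, blue, green, gold}
∂A = {teal, red, blue, green, gold} minus {teal} = {red, blue, green, gold}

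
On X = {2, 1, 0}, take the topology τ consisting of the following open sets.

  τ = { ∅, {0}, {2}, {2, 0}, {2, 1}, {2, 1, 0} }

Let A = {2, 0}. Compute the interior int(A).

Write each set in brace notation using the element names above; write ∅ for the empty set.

{2, 0}

interior: largest open inside A is {2, 0} (from ∅, {2}, {0}, {2, 0})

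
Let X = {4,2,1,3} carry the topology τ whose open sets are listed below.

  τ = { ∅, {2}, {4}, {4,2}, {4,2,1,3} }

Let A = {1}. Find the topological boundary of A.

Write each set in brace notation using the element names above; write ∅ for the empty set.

opens ⊆ A: ∅; union → int = ∅
complement {4,2,3}; its interior {4,2}; cl(A) = X∖{4,2} = {1,3}
boundary = {1,3} ∖ ∅ = {1,3}

{1,3}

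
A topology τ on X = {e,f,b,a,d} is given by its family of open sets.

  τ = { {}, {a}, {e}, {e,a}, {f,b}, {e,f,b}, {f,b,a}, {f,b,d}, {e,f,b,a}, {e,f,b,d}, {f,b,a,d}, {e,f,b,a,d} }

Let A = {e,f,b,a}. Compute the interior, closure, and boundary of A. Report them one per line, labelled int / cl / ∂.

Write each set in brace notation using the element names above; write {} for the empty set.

interior: largest open inside A is {e,f,b,a} (from {}, {e}, {a}, {e,a}, {f,b}, {f,b,a}, {e,f,b}, {e,f,b,a})
cl via duality: int({d}) = {}, so X∖{} = {e,f,b,a,d}
cl∖int = {d}

int(A) = {e,f,b,a}
cl(A)  = {e,f,b,a,d}
∂A     = {d}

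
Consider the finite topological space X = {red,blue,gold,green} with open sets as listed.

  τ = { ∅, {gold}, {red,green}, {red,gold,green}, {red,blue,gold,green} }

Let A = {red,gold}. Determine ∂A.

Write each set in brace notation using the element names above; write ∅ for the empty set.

{red,blue,green}

opens ⊆ A: ∅, {gold}; union → int = {gold}
complement {blue,green}; its interior ∅; cl(A) = X∖∅ = {red,blue,gold,green}
boundary = {red,blue,gold,green} ∖ {gold} = {red,blue,green}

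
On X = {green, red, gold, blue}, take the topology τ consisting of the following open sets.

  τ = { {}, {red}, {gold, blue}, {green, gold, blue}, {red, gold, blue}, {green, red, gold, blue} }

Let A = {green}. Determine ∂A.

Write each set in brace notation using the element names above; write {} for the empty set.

{green}

opens ⊆ A: {}; union → int = {}
complement {red, gold, blue}; its interior {red, gold, blue}; cl(A) = X∖{red, gold, blue} = {green}
boundary = {green} ∖ {} = {green}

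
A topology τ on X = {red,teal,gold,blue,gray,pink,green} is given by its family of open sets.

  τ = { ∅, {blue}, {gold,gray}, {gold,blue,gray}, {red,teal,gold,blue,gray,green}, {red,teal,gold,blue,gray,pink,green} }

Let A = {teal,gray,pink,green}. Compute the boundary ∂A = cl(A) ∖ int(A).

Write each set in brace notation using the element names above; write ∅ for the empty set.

{red,teal,gold,gray,pink,green}

U open, U⊆A: ∅. int(A) = ⋃ = ∅
X∖A={red,gold,blue}, int(X∖A)={blue}, hence cl(A)={red,teal,gold,gray,pink,green}
∂A: remove int from cl → {red,teal,gold,gray,pink,green}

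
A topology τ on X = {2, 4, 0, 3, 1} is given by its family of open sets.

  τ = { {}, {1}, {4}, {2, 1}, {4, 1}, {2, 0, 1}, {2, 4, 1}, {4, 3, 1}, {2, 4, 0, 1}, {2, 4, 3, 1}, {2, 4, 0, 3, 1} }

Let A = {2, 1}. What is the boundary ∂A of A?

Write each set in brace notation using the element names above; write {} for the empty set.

interior: largest open inside A is {2, 1} (from {}, {1}, {2, 1})
cl via duality: int({4, 0, 3}) = {4}, so X∖{4} = {2, 0, 3, 1}
cl∖int = {0, 3}

{0, 3}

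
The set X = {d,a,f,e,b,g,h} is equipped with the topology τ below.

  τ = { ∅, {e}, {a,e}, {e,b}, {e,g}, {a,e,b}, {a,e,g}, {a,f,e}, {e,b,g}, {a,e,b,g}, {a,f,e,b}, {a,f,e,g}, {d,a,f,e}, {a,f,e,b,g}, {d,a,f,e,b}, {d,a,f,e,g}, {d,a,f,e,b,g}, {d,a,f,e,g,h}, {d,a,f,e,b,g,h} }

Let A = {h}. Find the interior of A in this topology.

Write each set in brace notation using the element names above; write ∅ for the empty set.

U open, U⊆A: ∅. int(A) = ⋃ = ∅

∅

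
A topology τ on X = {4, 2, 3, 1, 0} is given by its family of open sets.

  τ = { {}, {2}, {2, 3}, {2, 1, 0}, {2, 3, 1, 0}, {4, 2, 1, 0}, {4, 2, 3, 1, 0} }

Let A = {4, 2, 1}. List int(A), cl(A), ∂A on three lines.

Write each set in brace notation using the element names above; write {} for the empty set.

int(A) = {2}
cl(A)  = {4, 2, 3, 1, 0}
∂A     = {4, 3, 1, 0}

interior: largest open inside A is {2} (from {}, {2})
cl via duality: int({3, 0}) = {}, so X∖{} = {4, 2, 3, 1, 0}
cl∖int = {4, 3, 1, 0}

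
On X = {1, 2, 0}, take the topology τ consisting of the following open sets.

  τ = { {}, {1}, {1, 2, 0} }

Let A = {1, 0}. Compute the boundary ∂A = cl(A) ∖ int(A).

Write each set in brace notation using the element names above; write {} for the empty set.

{2, 0}

opens ⊆ A: {}, {1}; union → int = {1}
complement {2}; its interior {}; cl(A) = X∖{} = {1, 2, 0}
boundary = {1, 2, 0} ∖ {1} = {2, 0}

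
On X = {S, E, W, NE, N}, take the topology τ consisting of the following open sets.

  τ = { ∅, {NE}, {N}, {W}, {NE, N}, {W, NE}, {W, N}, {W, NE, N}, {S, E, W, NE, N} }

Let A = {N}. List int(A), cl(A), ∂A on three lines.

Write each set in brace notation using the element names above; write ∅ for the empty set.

U open, U⊆A: ∅, {N}. int(A) = ⋃ = {N}
X∖A={S, E, W, NE}, int(X∖A)={W, NE}, hence cl(A)={S, E, N}
∂A: remove int from cl → {S, E}

int(A) = {N}
cl(A)  = {S, E, N}
∂A     = {S, E}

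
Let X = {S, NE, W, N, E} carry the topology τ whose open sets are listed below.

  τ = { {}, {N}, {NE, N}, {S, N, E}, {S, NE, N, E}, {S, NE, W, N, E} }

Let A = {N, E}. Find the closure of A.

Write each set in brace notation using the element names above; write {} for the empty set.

{S, NE, W, N, E}

cl via duality: int({S, NE, W}) = {}, so X∖{} = {S, NE, W, N, E}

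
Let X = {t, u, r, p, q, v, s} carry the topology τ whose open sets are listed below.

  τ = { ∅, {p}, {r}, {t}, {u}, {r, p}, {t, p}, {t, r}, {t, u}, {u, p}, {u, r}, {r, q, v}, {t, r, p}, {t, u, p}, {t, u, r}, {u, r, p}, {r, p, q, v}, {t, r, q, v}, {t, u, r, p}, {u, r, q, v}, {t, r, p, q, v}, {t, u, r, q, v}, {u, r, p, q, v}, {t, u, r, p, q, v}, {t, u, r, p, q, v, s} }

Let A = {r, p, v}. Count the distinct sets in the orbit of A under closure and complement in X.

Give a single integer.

8

X∖A={t, u, q, s}, int(X∖A)={t, u}, hence cl(A)={r, p, q, v, s}
Orbit (k=closure, c=complement):
  1. A     = {r, p, v}
  2. kA    = {r, p, q, v, s}
  3. cA    = {t, u, q, s}
  4. ckA   = {t, u}
  5. kcA   = {t, u, q, v, s}
  6. kckA  = {t, u, s}
  7. ckcA  = {r, p}
  8. ckckA = {r, p, q, v}
(closed under both — stop)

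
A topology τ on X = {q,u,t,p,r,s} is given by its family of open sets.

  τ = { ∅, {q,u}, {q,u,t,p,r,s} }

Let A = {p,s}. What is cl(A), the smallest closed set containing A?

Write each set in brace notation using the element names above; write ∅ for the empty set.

{t,p,r,s}

complement {q,u,t,r}; its interior {q,u}; cl(A) = X∖{q,u} = {t,p,r,s}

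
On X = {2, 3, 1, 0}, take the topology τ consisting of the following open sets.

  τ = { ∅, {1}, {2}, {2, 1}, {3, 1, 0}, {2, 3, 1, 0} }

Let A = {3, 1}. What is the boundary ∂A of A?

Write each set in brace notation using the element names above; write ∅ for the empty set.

interior: largest open inside A is {1} (from ∅, {1})
cl via duality: int({2, 0}) = {2}, so X∖{2} = {3, 1, 0}
cl∖int = {3, 0}

{3, 0}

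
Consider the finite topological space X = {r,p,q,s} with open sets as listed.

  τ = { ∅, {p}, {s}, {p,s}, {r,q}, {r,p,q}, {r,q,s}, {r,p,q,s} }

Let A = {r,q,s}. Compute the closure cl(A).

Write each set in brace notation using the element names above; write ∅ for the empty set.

closure: X∖int(X∖A) = X∖{p} = {r,q,s}

{r,q,s}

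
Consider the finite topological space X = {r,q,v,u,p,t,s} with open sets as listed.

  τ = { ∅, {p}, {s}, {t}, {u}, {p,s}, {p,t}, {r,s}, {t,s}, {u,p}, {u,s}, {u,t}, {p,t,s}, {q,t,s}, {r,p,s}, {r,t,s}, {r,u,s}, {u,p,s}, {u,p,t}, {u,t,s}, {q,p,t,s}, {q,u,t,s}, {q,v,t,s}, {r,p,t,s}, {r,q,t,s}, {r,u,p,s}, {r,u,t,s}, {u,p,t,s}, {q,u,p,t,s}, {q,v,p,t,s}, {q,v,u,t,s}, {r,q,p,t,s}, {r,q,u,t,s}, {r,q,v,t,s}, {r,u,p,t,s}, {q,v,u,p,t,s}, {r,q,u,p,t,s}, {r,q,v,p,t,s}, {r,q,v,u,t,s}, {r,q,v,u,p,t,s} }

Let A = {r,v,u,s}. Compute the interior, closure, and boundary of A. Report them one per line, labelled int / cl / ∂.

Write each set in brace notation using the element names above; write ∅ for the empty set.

int(A) = {r,u,s}
cl(A)  = {r,q,v,u,s}
∂A     = {q,v}

interior: largest open inside A is {r,u,s} (from ∅, {u}, {s}, {u,s}, {r,s}, {r,u,s})
cl via duality: int({q,p,t}) = {p,t}, so X∖{p,t} = {r,q,v,u,s}
cl∖int = {q,v}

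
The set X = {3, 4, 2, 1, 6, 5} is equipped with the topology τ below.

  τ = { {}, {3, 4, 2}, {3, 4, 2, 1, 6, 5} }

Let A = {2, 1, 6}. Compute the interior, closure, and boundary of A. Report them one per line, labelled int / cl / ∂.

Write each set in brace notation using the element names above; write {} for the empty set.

int(A) = {}
cl(A)  = {3, 4, 2, 1, 6, 5}
∂A     = {3, 4, 2, 1, 6, 5}

interior: largest open inside A is {} (from {})
cl via duality: int({3, 4, 5}) = {}, so X∖{} = {3, 4, 2, 1, 6, 5}
cl∖int = {3, 4, 2, 1, 6, 5}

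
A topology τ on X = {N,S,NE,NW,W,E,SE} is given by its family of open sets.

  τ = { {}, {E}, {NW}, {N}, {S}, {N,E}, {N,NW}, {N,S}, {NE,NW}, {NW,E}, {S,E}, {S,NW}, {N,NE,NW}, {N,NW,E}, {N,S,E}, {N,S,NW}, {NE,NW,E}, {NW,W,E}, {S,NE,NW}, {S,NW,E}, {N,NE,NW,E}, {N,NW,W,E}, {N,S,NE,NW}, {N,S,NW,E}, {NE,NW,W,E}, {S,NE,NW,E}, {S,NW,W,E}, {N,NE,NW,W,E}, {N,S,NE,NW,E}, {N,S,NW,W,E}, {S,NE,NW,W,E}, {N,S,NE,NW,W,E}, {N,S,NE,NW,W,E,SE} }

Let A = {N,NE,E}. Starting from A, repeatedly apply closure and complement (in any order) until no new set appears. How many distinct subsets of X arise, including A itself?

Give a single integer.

8

X∖A={S,NW,W,SE}, int(X∖A)={S,NW}, hence cl(A)={N,NE,W,E,SE}
Orbit (k=closure, c=complement):
  1. A     = {N,NE,E}
  2. kA    = {N,NE,W,E,SE}
  3. cA    = {S,NW,W,SE}
  4. ckA   = {S,NW}
  5. kcA   = {S,NE,NW,W,SE}
  6. ckcA  = {N,E}
  7. kckcA = {N,W,E,SE}
  8. ckckcA = {S,NE,NW}
(closed under both — stop)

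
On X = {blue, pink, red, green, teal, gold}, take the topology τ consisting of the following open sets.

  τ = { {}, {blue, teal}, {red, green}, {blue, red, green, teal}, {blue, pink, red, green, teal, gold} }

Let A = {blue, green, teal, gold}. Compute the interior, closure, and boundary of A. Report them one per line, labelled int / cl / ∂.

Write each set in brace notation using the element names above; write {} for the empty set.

int(A) = {blue, teal}
cl(A)  = {blue, pink, red, green, teal, gold}
∂A     = {pink, red, green, gold}

U open, U⊆A: {}, {blue, teal}. int(A) = ⋃ = {blue, teal}
X∖A={pink, red}, int(X∖A)={}, hence cl(A)={blue, pink, red, green, teal, gold}
∂A: remove int from cl → {pink, red, green, gold}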